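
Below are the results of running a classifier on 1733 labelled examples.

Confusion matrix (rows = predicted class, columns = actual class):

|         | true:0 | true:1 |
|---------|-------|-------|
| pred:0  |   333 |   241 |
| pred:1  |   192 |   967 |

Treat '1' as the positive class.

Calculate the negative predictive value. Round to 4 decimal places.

NPV = TN/(TN+FN) = 333/(333+241) = 0.5801

0.5801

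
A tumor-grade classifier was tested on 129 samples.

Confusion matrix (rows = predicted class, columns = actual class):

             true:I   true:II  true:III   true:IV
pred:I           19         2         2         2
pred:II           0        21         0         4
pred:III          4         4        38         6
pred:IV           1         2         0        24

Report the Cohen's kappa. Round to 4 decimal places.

Observed agreement pₒ = trace/N = 102/129 = 0.79070
Expected agreement pₑ = Σ (rowᵢ·colᵢ)/N² = (24·25 + 29·25 + 40·52 + 36·27)/129² = 0.26303
κ = (pₒ − pₑ)/(1 − pₑ) = (0.79070 − 0.26303)/(1 − 0.26303) = 0.7160

0.7160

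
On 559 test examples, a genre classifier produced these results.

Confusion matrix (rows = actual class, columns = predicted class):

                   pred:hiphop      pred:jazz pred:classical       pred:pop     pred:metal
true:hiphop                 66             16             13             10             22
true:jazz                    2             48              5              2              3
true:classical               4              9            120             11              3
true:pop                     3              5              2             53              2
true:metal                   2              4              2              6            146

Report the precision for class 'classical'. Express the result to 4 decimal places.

0.8451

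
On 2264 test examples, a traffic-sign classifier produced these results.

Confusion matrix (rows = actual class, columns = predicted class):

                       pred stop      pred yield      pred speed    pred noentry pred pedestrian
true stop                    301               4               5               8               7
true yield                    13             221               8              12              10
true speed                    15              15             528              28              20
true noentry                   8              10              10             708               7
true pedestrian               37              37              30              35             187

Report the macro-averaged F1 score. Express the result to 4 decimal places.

0.8295

Per-class F1 score (2·TP/(2·TP+FP+FN)):
  stop: TP=301, FP=13+15+8+37=73, FN=4+5+8+7=24 → 602/699 = 0.86123
  yield: TP=221, FP=4+15+10+37=66, FN=13+8+12+10=43 → 442/551 = 0.80218
  speed: TP=528, FP=5+8+10+30=53, FN=15+15+28+20=78 → 1056/1187 = 0.88964
  noentry: TP=708, FP=8+12+28+35=83, FN=8+10+10+7=35 → 1416/1534 = 0.92308
  pedestrian: TP=187, FP=7+10+20+7=44, FN=37+37+30+35=139 → 374/557 = 0.67145
Macro-F1 score = mean = (0.86123 + 0.80218 + 0.88964 + 0.92308 + 0.67145) / 5 = 0.8295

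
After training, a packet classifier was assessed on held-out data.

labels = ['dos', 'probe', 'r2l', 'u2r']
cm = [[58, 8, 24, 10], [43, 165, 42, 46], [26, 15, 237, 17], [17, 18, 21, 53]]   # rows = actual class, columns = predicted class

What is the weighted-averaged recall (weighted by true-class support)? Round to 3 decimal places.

0.641

Per-class recall (TP/(TP+FN)):
  dos: TP=58, FN=8+24+10=42 → 58/100 = 0.5800
  probe: TP=165, FN=43+42+46=131 → 165/296 = 0.5574
  r2l: TP=237, FN=26+15+17=58 → 237/295 = 0.8034
  u2r: TP=53, FN=17+18+21=56 → 53/109 = 0.4862
Weighted-recall = Σ (supportᵢ/N)·recallᵢ with N=800: (100/800)·0.5800 + (296/800)·0.5574 + (295/800)·0.8034 + (109/800)·0.4862 = 0.641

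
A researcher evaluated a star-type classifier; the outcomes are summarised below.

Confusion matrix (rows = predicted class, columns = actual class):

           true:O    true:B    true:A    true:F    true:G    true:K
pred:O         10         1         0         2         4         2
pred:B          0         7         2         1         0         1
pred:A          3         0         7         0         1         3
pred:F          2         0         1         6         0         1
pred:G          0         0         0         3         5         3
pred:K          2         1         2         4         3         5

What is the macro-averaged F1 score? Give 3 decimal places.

0.497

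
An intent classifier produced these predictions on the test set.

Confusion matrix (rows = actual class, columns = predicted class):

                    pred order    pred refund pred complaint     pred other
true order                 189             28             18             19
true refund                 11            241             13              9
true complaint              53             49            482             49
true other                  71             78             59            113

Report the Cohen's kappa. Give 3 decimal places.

0.572

Observed agreement pₒ = trace/N = 1025/1482 = 0.6916
Expected agreement pₑ = Σ (rowᵢ·colᵢ)/N² = (254·324 + 274·396 + 633·572 + 321·190)/1482² = 0.2795
κ = (pₒ − pₑ)/(1 − pₑ) = (0.6916 − 0.2795)/(1 − 0.2795) = 0.572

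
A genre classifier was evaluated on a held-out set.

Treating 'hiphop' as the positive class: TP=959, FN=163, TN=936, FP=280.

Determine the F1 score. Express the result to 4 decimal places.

Precision = TP/(TP+FP) = 959/1239 = 0.7740
Recall = TP/(TP+FN) = 959/1122 = 0.8547
F1 = 2·TP/(2·TP+FP+FN) = 1918/2361 = 0.8124

0.8124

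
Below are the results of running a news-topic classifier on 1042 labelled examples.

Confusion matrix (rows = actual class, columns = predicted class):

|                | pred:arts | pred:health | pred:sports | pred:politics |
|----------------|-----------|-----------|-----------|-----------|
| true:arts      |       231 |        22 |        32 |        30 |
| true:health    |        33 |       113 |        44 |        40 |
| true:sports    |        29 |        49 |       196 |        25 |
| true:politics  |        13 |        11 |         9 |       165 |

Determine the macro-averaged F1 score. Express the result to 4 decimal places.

0.6680

Per-class F1 score (2·TP/(2·TP+FP+FN)):
  arts: TP=231, FP=33+29+13=75, FN=22+32+30=84 → 462/621 = 0.74396
  health: TP=113, FP=22+49+11=82, FN=33+44+40=117 → 226/425 = 0.53176
  sports: TP=196, FP=32+44+9=85, FN=29+49+25=103 → 392/580 = 0.67586
  politics: TP=165, FP=30+40+25=95, FN=13+11+9=33 → 330/458 = 0.72052
Macro-F1 score = mean = (0.74396 + 0.53176 + 0.67586 + 0.72052) / 4 = 0.6680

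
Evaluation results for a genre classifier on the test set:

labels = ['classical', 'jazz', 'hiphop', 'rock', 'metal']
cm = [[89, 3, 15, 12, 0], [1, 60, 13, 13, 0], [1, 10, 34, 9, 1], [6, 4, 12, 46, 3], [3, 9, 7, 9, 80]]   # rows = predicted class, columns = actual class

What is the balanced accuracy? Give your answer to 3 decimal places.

0.695

Balanced accuracy = mean of per-class recall.
  classical: recall = 89/100 = 0.8900
  jazz: recall = 60/86 = 0.6977
  hiphop: recall = 34/81 = 0.4198
  rock: recall = 46/89 = 0.5169
  metal: recall = 80/84 = 0.9524
Mean = (0.8900 + 0.6977 + 0.4198 + 0.5169 + 0.9524) / 5 = 0.695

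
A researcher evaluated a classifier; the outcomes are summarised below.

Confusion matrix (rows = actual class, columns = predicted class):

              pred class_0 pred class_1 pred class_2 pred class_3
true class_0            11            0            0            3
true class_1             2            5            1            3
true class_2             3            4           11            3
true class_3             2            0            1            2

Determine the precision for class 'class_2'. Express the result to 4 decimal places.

0.8462

Treat 'class_2' as positive and all other classes as negative.
precision = TP/(TP+FP).
class_2: TP=11, FP=0+1+1=2 → 11/13 = 0.84615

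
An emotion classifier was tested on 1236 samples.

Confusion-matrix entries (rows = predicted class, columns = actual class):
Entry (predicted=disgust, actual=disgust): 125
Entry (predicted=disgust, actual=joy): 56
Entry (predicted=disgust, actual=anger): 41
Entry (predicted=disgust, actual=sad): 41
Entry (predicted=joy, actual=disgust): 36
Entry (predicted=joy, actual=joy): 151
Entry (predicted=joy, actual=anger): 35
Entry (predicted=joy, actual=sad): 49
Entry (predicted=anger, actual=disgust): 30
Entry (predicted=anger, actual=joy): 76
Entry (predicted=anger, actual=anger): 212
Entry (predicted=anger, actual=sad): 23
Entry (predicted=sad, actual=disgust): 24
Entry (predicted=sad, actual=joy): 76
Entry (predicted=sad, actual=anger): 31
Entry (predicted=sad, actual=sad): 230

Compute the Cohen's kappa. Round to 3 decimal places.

Observed agreement pₒ = trace/N = 718/1236 = 0.5809
Expected agreement pₑ = Σ (rowᵢ·colᵢ)/N² = (215·263 + 359·271 + 319·341 + 343·361)/1236² = 0.2530
κ = (pₒ − pₑ)/(1 − pₑ) = (0.5809 − 0.2530)/(1 − 0.2530) = 0.439

0.439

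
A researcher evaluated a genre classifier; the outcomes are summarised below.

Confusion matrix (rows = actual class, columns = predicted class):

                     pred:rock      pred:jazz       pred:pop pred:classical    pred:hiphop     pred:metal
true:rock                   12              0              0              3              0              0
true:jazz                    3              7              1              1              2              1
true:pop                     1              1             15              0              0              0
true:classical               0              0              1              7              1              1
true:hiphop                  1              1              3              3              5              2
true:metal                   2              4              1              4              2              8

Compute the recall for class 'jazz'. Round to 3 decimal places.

Take TP from the diagonal, FP from the rest of the 'jazz' prediction marginal, FN from the rest of the 'jazz' actual marginal.
recall = TP/(TP+FN).
jazz: TP=7, FN=3+1+1+2+1=8 → 7/15 = 0.4667

0.467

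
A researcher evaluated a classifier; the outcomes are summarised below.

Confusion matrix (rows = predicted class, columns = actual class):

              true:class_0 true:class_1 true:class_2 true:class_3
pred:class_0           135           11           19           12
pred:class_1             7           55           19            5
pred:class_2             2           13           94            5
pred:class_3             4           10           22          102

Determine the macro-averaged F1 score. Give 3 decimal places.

0.735

Per-class F1 score (2·TP/(2·TP+FP+FN)):
  class_0: TP=135, FP=11+19+12=42, FN=7+2+4=13 → 270/325 = 0.8308
  class_1: TP=55, FP=7+19+5=31, FN=11+13+10=34 → 110/175 = 0.6286
  class_2: TP=94, FP=2+13+5=20, FN=19+19+22=60 → 188/268 = 0.7015
  class_3: TP=102, FP=4+10+22=36, FN=12+5+5=22 → 204/262 = 0.7786
Macro-F1 score = mean = (0.8308 + 0.6286 + 0.7015 + 0.7786) / 4 = 0.735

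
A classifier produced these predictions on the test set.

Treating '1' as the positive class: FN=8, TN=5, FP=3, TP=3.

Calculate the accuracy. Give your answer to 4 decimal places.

Accuracy = (TP+TN)/N = (3+5)/19 = 0.4211

0.4211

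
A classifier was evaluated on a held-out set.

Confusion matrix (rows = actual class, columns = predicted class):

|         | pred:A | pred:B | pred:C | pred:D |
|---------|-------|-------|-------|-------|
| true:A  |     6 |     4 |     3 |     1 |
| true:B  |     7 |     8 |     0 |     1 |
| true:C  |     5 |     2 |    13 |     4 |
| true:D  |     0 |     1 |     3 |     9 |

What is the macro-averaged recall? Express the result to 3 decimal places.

Per-class recall (TP/(TP+FN)):
  A: TP=6, FN=4+3+1=8 → 6/14 = 0.4286
  B: TP=8, FN=7+0+1=8 → 8/16 = 0.5000
  C: TP=13, FN=5+2+4=11 → 13/24 = 0.5417
  D: TP=9, FN=0+1+3=4 → 9/13 = 0.6923
Macro-recall = mean = (0.4286 + 0.5000 + 0.5417 + 0.6923) / 4 = 0.541

0.541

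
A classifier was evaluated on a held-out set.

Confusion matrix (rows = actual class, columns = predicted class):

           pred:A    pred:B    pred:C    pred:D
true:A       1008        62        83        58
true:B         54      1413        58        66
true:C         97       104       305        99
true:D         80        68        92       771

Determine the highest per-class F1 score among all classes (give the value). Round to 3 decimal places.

Per-class F1 score (2·TP/(2·TP+FP+FN)):
  A: TP=1008, FP=54+97+80=231, FN=62+83+58=203 → 2016/2450 = 0.8229
  B: TP=1413, FP=62+104+68=234, FN=54+58+66=178 → 2826/3238 = 0.8728
  C: TP=305, FP=83+58+92=233, FN=97+104+99=300 → 610/1143 = 0.5337
  D: TP=771, FP=58+66+99=223, FN=80+68+92=240 → 1542/2005 = 0.7691
Highest is class 'B' with F1 score = 0.873.

0.873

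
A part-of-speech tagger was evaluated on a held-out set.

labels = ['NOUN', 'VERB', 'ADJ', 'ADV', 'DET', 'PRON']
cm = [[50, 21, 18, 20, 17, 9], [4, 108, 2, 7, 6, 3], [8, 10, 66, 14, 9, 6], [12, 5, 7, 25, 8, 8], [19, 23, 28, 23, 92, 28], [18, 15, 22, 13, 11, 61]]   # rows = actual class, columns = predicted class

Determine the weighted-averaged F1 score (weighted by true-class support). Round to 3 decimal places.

Per-class F1 score (2·TP/(2·TP+FP+FN)):
  NOUN: TP=50, FP=4+8+12+19+18=61, FN=21+18+20+17+9=85 → 100/246 = 0.4065
  VERB: TP=108, FP=21+10+5+23+15=74, FN=4+2+7+6+3=22 → 216/312 = 0.6923
  ADJ: TP=66, FP=18+2+7+28+22=77, FN=8+10+14+9+6=47 → 132/256 = 0.5156
  ADV: TP=25, FP=20+7+14+23+13=77, FN=12+5+7+8+8=40 → 50/167 = 0.2994
  DET: TP=92, FP=17+6+9+8+11=51, FN=19+23+28+23+28=121 → 184/356 = 0.5169
  PRON: TP=61, FP=9+3+6+8+28=54, FN=18+15+22+13+11=79 → 122/255 = 0.4784
Weighted-F1 score = Σ (supportᵢ/N)·F1 scoreᵢ with N=796: (135/796)·0.4065 + (130/796)·0.6923 + (113/796)·0.5156 + (65/796)·0.2994 + (213/796)·0.5169 + (140/796)·0.4784 = 0.502

0.502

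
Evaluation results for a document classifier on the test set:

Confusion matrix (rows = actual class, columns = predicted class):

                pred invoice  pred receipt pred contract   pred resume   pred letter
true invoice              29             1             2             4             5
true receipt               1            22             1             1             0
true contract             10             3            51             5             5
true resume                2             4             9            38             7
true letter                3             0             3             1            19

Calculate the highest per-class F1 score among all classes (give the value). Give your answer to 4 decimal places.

0.8000

Per-class F1 score (2·TP/(2·TP+FP+FN)):
  invoice: TP=29, FP=1+10+2+3=16, FN=1+2+4+5=12 → 58/86 = 0.67442
  receipt: TP=22, FP=1+3+4+0=8, FN=1+1+1+0=3 → 44/55 = 0.80000
  contract: TP=51, FP=2+1+9+3=15, FN=10+3+5+5=23 → 102/140 = 0.72857
  resume: TP=38, FP=4+1+5+1=11, FN=2+4+9+7=22 → 76/109 = 0.69725
  letter: TP=19, FP=5+0+5+7=17, FN=3+0+3+1=7 → 38/62 = 0.61290
Highest is class 'receipt' with F1 score = 0.8000.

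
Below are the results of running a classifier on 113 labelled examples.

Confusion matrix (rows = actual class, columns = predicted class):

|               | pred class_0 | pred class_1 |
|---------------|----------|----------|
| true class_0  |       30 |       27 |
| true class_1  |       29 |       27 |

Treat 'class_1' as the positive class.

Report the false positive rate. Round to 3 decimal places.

0.474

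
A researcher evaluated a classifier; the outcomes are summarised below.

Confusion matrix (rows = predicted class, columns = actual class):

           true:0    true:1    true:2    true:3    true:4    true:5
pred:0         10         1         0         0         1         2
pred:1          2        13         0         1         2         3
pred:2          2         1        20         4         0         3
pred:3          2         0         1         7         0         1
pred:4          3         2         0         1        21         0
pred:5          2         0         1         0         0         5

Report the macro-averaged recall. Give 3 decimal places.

0.653

Per-class recall (TP/(TP+FN)):
  0: TP=10, FN=2+2+2+3+2=11 → 10/21 = 0.4762
  1: TP=13, FN=1+1+0+2+0=4 → 13/17 = 0.7647
  2: TP=20, FN=0+0+1+0+1=2 → 20/22 = 0.9091
  3: TP=7, FN=0+1+4+1+0=6 → 7/13 = 0.5385
  4: TP=21, FN=1+2+0+0+0=3 → 21/24 = 0.8750
  5: TP=5, FN=2+3+3+1+0=9 → 5/14 = 0.3571
Macro-recall = mean = (0.4762 + 0.7647 + 0.9091 + 0.5385 + 0.8750 + 0.3571) / 6 = 0.653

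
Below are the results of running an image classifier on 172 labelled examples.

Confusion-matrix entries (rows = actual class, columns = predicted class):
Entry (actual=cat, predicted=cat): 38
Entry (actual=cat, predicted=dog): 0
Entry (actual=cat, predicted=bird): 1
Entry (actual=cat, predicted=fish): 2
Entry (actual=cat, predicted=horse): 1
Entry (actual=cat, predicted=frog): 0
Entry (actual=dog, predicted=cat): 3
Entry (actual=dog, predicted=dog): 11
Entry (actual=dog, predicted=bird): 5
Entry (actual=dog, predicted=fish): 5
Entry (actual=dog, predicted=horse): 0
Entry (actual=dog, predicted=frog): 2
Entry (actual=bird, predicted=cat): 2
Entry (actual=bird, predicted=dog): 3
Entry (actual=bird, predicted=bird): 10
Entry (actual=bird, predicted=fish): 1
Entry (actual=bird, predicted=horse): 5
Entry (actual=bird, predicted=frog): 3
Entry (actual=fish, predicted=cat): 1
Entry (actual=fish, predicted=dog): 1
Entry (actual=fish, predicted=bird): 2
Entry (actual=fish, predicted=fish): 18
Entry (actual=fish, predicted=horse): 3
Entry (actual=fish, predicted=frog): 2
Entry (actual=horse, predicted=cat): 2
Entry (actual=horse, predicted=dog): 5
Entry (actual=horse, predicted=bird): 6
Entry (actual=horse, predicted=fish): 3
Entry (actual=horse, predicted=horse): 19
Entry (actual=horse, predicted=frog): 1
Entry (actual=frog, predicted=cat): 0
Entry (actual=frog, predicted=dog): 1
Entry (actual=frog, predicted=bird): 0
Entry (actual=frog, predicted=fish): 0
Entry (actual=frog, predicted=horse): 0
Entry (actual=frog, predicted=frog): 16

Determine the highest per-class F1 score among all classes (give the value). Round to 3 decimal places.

0.864

Per-class F1 score (2·TP/(2·TP+FP+FN)):
  cat: TP=38, FP=3+2+1+2+0=8, FN=0+1+2+1+0=4 → 76/88 = 0.8636
  dog: TP=11, FP=0+3+1+5+1=10, FN=3+5+5+0+2=15 → 22/47 = 0.4681
  bird: TP=10, FP=1+5+2+6+0=14, FN=2+3+1+5+3=14 → 20/48 = 0.4167
  fish: TP=18, FP=2+5+1+3+0=11, FN=1+1+2+3+2=9 → 36/56 = 0.6429
  horse: TP=19, FP=1+0+5+3+0=9, FN=2+5+6+3+1=17 → 38/64 = 0.5938
  frog: TP=16, FP=0+2+3+2+1=8, FN=0+1+0+0+0=1 → 32/41 = 0.7805
Highest is class 'cat' with F1 score = 0.864.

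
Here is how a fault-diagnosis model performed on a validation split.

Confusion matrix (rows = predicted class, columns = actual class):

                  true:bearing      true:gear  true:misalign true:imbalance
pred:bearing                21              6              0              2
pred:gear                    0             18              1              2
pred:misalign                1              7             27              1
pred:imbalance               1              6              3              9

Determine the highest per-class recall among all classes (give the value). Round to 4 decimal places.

Per-class recall (TP/(TP+FN)):
  bearing: TP=21, FN=0+1+1=2 → 21/23 = 0.91304
  gear: TP=18, FN=6+7+6=19 → 18/37 = 0.48649
  misalign: TP=27, FN=0+1+3=4 → 27/31 = 0.87097
  imbalance: TP=9, FN=2+2+1=5 → 9/14 = 0.64286
Highest is class 'bearing' with recall = 0.9130.

0.9130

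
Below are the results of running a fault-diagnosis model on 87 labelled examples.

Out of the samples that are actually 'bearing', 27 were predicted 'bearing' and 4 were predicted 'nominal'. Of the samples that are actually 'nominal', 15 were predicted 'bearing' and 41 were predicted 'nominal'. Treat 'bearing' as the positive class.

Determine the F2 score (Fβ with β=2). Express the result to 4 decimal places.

Fβ = (1+β²)·TP / ((1+β²)·TP + β²·FN + FP), with β²=4
= 5·27 / (5·27 + 4·4 + 15) = 0.8133

0.8133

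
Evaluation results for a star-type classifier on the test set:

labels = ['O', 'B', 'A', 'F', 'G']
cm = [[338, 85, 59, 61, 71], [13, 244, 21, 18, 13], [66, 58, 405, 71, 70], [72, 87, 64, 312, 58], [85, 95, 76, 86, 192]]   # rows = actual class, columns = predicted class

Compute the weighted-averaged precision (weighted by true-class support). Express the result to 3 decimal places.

0.559

Per-class precision (TP/(TP+FP)):
  O: TP=338, FP=13+66+72+85=236 → 338/574 = 0.5889
  B: TP=244, FP=85+58+87+95=325 → 244/569 = 0.4288
  A: TP=405, FP=59+21+64+76=220 → 405/625 = 0.6480
  F: TP=312, FP=61+18+71+86=236 → 312/548 = 0.5693
  G: TP=192, FP=71+13+70+58=212 → 192/404 = 0.4752
Weighted-precision = Σ (supportᵢ/N)·precisionᵢ with N=2720: (614/2720)·0.5889 + (309/2720)·0.4288 + (670/2720)·0.6480 + (593/2720)·0.5693 + (534/2720)·0.4752 = 0.559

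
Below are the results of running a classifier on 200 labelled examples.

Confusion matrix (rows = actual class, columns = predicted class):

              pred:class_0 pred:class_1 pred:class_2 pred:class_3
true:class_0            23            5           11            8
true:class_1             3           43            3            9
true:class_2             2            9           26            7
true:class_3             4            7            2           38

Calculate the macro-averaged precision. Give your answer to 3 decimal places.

Per-class precision (TP/(TP+FP)):
  class_0: TP=23, FP=3+2+4=9 → 23/32 = 0.7188
  class_1: TP=43, FP=5+9+7=21 → 43/64 = 0.6719
  class_2: TP=26, FP=11+3+2=16 → 26/42 = 0.6190
  class_3: TP=38, FP=8+9+7=24 → 38/62 = 0.6129
Macro-precision = mean = (0.7188 + 0.6719 + 0.6190 + 0.6129) / 4 = 0.656

0.656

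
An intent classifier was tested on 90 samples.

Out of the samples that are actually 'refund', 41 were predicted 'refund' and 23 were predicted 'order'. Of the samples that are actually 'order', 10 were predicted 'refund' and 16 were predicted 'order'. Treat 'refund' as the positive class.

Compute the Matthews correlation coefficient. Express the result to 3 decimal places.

MCC = (TP·TN − FP·FN) / √((TP+FP)(TP+FN)(TN+FP)(TN+FN))
Numerator = 41·16 − 10·23 = 426
Denominator = √(51·64·26·39) = √3309696 = 1819.2570
MCC = 426 / 1819.2570 = 0.234

0.234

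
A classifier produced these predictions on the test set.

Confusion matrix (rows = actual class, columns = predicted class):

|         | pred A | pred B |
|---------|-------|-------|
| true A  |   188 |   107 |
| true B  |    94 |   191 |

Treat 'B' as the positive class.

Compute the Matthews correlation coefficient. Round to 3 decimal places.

0.308

MCC = (TP·TN − FP·FN) / √((TP+FP)(TP+FN)(TN+FP)(TN+FN))
Numerator = 191·188 − 107·94 = 25850
Denominator = √(298·285·295·282) = √7065326700 = 84055.4977
MCC = 25850 / 84055.4977 = 0.308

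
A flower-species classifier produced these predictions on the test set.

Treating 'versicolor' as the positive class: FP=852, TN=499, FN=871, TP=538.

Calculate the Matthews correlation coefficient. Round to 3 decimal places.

MCC = (TP·TN − FP·FN) / √((TP+FP)(TP+FN)(TN+FP)(TN+FN))
Numerator = 538·499 − 852·871 = -473630
Denominator = √(1390·1409·1351·1370) = √3624947403700 = 1903929.4640
MCC = -473630 / 1903929.4640 = -0.249

-0.249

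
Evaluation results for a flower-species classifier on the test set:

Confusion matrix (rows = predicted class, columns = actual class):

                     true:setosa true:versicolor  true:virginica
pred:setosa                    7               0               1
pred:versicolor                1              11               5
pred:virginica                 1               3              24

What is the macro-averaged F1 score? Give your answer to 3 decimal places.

0.787

Per-class F1 score (2·TP/(2·TP+FP+FN)):
  setosa: TP=7, FP=0+1=1, FN=1+1=2 → 14/17 = 0.8235
  versicolor: TP=11, FP=1+5=6, FN=0+3=3 → 22/31 = 0.7097
  virginica: TP=24, FP=1+3=4, FN=1+5=6 → 48/58 = 0.8276
Macro-F1 score = mean = (0.8235 + 0.7097 + 0.8276) / 3 = 0.787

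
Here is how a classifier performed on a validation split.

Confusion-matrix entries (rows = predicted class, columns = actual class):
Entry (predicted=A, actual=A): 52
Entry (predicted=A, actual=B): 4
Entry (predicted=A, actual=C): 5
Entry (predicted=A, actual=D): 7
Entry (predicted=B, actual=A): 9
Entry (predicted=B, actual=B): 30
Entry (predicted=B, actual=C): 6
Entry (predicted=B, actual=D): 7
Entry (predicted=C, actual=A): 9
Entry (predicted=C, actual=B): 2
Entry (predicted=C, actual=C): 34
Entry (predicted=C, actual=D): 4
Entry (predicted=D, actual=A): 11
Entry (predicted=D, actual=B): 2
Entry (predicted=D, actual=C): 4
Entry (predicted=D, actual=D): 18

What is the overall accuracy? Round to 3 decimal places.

0.657

Accuracy = trace / total = (52+30+34+18=134) / 204 = 134/204 = 0.657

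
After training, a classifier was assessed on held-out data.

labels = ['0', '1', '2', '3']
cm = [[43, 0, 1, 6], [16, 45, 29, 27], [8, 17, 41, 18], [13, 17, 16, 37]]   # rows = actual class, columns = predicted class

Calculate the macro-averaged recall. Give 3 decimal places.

0.545

Per-class recall (TP/(TP+FN)):
  0: TP=43, FN=0+1+6=7 → 43/50 = 0.8600
  1: TP=45, FN=16+29+27=72 → 45/117 = 0.3846
  2: TP=41, FN=8+17+18=43 → 41/84 = 0.4881
  3: TP=37, FN=13+17+16=46 → 37/83 = 0.4458
Macro-recall = mean = (0.8600 + 0.3846 + 0.4881 + 0.4458) / 4 = 0.545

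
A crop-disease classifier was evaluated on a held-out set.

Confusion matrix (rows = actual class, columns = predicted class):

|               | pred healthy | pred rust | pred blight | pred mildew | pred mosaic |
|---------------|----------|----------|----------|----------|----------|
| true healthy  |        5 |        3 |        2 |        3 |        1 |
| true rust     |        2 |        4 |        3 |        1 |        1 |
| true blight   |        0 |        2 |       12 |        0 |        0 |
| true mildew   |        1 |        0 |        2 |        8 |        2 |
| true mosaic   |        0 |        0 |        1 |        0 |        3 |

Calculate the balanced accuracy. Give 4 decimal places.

Balanced accuracy = mean of per-class recall.
  healthy: recall = 5/14 = 0.35714
  rust: recall = 4/11 = 0.36364
  blight: recall = 12/14 = 0.85714
  mildew: recall = 8/13 = 0.61538
  mosaic: recall = 3/4 = 0.75000
Mean = (0.35714 + 0.36364 + 0.85714 + 0.61538 + 0.75000) / 5 = 0.5887

0.5887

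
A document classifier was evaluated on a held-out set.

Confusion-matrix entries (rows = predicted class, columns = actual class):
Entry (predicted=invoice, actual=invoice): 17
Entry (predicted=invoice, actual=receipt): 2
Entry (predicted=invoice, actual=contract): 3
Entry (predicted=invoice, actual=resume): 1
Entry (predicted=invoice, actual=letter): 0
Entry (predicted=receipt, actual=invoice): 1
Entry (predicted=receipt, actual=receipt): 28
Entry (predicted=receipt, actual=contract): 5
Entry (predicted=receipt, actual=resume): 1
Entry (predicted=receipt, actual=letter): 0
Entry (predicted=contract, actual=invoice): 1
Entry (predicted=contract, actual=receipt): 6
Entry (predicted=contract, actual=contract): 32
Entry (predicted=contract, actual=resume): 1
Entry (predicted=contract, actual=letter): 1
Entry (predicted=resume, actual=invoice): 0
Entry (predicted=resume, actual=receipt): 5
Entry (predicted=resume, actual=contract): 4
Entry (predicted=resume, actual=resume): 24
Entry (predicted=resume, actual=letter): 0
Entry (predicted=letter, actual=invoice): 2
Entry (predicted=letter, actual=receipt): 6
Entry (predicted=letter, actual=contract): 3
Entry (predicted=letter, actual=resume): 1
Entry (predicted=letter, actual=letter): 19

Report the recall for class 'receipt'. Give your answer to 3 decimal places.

0.596

Take TP from the diagonal, FP from the rest of the 'receipt' prediction marginal, FN from the rest of the 'receipt' actual marginal.
recall = TP/(TP+FN).
receipt: TP=28, FN=2+6+5+6=19 → 28/47 = 0.5957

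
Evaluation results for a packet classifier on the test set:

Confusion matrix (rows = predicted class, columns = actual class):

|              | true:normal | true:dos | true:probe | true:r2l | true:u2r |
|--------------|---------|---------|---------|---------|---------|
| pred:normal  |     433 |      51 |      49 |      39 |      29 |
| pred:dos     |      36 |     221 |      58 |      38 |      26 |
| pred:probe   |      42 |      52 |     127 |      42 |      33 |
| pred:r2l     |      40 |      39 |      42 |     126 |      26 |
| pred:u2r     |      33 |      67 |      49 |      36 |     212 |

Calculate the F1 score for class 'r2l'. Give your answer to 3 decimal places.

0.455

Take TP from the diagonal, FP from the rest of the 'r2l' prediction marginal, FN from the rest of the 'r2l' actual marginal.
F1 score = 2·TP/(2·TP+FP+FN).
r2l: TP=126, FP=40+39+42+26=147, FN=39+38+42+36=155 → 252/554 = 0.4549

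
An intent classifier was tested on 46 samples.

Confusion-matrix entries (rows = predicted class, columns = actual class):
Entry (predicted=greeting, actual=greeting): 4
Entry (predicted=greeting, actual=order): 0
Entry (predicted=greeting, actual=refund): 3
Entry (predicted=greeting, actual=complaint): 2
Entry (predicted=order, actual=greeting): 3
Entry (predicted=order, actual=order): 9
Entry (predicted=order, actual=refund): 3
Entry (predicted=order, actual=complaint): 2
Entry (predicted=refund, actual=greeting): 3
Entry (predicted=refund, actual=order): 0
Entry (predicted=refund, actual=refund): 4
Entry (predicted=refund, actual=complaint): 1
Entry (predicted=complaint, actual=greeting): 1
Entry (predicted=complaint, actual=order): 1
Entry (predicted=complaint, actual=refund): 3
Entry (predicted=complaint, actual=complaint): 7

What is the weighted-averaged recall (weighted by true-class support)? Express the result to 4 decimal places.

Per-class recall (TP/(TP+FN)):
  greeting: TP=4, FN=3+3+1=7 → 4/11 = 0.36364
  order: TP=9, FN=0+0+1=1 → 9/10 = 0.90000
  refund: TP=4, FN=3+3+3=9 → 4/13 = 0.30769
  complaint: TP=7, FN=2+2+1=5 → 7/12 = 0.58333
Weighted-recall = Σ (supportᵢ/N)·recallᵢ with N=46: (11/46)·0.36364 + (10/46)·0.90000 + (13/46)·0.30769 + (12/46)·0.58333 = 0.5217

0.5217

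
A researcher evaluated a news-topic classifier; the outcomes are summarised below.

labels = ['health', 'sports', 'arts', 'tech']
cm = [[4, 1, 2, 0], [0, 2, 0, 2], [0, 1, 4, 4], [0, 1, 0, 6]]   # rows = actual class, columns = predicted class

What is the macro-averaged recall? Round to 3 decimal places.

0.593

Per-class recall (TP/(TP+FN)):
  health: TP=4, FN=1+2+0=3 → 4/7 = 0.5714
  sports: TP=2, FN=0+0+2=2 → 2/4 = 0.5000
  arts: TP=4, FN=0+1+4=5 → 4/9 = 0.4444
  tech: TP=6, FN=0+1+0=1 → 6/7 = 0.8571
Macro-recall = mean = (0.5714 + 0.5000 + 0.4444 + 0.8571) / 4 = 0.593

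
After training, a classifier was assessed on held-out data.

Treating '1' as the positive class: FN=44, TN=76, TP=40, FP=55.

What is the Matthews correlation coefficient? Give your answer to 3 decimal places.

0.055

MCC = (TP·TN − FP·FN) / √((TP+FP)(TP+FN)(TN+FP)(TN+FN))
Numerator = 40·76 − 55·44 = 620
Denominator = √(95·84·131·120) = √125445600 = 11200.2500
MCC = 620 / 11200.2500 = 0.055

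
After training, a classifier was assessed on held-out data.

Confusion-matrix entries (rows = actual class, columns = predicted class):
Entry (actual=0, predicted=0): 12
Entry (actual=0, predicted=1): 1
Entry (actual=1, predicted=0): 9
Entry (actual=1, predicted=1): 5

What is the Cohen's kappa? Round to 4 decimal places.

0.2742

Observed agreement pₒ = trace/N = 17/27 = 0.62963
Expected agreement pₑ = Σ (rowᵢ·colᵢ)/N² = (13·21 + 14·6)/27² = 0.48971
κ = (pₒ − pₑ)/(1 − pₑ) = (0.62963 − 0.48971)/(1 − 0.48971) = 0.2742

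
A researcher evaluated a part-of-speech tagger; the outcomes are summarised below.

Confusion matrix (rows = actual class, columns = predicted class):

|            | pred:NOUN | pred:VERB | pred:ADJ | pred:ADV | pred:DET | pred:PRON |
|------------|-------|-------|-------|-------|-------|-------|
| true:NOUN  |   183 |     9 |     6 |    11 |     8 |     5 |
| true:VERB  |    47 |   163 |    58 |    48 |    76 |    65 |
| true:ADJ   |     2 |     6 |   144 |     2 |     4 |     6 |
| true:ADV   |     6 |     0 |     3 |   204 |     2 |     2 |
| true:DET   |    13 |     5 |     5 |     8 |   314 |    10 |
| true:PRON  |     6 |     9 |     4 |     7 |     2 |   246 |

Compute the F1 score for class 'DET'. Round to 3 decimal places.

0.825

Treat 'DET' as positive and all other classes as negative.
F1 score = 2·TP/(2·TP+FP+FN).
DET: TP=314, FP=8+76+4+2+2=92, FN=13+5+5+8+10=41 → 628/761 = 0.8252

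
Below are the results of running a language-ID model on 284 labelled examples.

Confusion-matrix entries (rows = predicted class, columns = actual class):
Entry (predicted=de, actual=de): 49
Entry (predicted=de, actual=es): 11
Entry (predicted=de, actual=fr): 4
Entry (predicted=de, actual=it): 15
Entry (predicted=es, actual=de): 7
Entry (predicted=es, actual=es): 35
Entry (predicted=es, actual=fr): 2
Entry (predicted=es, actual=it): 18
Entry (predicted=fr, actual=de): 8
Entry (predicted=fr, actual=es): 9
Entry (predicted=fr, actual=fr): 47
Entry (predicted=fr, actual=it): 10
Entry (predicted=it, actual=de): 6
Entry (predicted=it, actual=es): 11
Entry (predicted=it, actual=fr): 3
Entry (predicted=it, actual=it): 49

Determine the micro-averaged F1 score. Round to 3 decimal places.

0.634

Micro-averaging pools counts across classes: ΣTP=180, ΣFP=104, ΣFN=104.
Micro-F1 score = 2·TP/(2·TP+FP+FN) on pooled counts = 0.634 (equals overall accuracy in single-label multiclass).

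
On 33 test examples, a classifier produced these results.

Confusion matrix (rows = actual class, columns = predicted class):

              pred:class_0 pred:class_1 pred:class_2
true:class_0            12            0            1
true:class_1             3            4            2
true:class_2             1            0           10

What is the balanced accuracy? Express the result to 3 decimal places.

0.759

Balanced accuracy = mean of per-class recall.
  class_0: recall = 12/13 = 0.9231
  class_1: recall = 4/9 = 0.4444
  class_2: recall = 10/11 = 0.9091
Mean = (0.9231 + 0.4444 + 0.9091) / 3 = 0.759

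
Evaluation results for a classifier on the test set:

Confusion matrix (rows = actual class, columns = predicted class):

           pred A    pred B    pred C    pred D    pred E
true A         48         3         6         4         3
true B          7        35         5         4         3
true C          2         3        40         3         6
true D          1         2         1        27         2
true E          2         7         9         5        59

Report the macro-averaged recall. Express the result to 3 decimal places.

Per-class recall (TP/(TP+FN)):
  A: TP=48, FN=3+6+4+3=16 → 48/64 = 0.7500
  B: TP=35, FN=7+5+4+3=19 → 35/54 = 0.6481
  C: TP=40, FN=2+3+3+6=14 → 40/54 = 0.7407
  D: TP=27, FN=1+2+1+2=6 → 27/33 = 0.8182
  E: TP=59, FN=2+7+9+5=23 → 59/82 = 0.7195
Macro-recall = mean = (0.7500 + 0.6481 + 0.7407 + 0.8182 + 0.7195) / 5 = 0.735

0.735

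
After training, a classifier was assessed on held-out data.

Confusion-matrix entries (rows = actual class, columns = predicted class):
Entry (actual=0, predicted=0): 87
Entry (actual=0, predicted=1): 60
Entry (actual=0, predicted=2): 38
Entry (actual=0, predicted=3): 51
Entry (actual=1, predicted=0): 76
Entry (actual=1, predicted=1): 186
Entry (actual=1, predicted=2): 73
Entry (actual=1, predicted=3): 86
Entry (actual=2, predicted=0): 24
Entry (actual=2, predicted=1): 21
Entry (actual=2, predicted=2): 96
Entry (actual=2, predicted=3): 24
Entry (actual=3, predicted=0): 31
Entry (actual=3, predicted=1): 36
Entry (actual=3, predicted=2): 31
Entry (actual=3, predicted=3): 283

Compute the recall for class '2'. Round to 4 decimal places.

0.5818

recall = TP/(TP+FN).
2: TP=96, FN=24+21+24=69 → 96/165 = 0.58182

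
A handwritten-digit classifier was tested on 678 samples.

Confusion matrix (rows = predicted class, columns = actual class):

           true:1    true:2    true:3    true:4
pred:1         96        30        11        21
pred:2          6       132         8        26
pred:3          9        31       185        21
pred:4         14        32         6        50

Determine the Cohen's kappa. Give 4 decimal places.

Observed agreement pₒ = trace/N = 463/678 = 0.68289
Expected agreement pₑ = Σ (rowᵢ·colᵢ)/N² = (125·158 + 225·172 + 210·246 + 118·102)/678² = 0.26572
κ = (pₒ − pₑ)/(1 − pₑ) = (0.68289 − 0.26572)/(1 − 0.26572) = 0.5681

0.5681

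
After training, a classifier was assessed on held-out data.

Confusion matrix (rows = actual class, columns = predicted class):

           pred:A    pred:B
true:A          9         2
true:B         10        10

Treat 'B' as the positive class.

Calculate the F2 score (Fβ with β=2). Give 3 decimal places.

Fβ = (1+β²)·TP / ((1+β²)·TP + β²·FN + FP), with β²=4
= 5·10 / (5·10 + 4·10 + 2) = 0.543

0.543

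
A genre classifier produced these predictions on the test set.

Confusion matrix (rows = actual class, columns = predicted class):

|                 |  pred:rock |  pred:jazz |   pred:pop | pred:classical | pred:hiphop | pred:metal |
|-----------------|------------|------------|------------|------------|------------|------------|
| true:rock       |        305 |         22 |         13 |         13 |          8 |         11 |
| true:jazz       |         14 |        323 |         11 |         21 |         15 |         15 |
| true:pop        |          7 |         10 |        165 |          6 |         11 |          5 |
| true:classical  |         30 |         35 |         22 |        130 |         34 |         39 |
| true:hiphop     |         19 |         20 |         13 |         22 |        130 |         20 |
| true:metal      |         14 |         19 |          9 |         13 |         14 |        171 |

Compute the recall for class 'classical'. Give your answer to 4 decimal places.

0.4483

Take TP from the diagonal, FP from the rest of the 'classical' prediction marginal, FN from the rest of the 'classical' actual marginal.
recall = TP/(TP+FN).
classical: TP=130, FN=30+35+22+34+39=160 → 130/290 = 0.44828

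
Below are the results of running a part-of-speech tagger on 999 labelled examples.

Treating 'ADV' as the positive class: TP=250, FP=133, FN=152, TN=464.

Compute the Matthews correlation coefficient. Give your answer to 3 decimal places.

0.403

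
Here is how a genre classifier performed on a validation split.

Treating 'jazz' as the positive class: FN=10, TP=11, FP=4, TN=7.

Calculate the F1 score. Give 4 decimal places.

Precision = TP/(TP+FP) = 11/15 = 0.7333
Recall = TP/(TP+FN) = 11/21 = 0.5238
F1 = 2·TP/(2·TP+FP+FN) = 22/36 = 0.6111

0.6111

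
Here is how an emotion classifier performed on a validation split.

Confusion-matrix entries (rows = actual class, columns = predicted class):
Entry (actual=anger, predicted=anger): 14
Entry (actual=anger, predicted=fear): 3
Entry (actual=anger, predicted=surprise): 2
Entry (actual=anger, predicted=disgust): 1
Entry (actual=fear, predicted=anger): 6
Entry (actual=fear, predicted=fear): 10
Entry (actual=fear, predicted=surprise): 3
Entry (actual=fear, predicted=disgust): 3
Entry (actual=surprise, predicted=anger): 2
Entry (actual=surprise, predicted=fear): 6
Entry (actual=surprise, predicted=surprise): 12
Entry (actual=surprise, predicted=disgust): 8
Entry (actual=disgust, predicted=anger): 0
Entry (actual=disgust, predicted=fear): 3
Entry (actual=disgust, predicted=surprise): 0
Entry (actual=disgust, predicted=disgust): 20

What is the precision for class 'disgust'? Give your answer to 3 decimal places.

precision = TP/(TP+FP).
disgust: TP=20, FP=1+3+8=12 → 20/32 = 0.6250

0.625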